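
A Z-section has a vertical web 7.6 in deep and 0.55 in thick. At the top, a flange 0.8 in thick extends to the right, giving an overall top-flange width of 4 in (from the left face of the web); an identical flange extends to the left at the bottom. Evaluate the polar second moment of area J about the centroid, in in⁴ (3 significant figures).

J ≈ 112 in⁴

Split into non-overlapping primitives; take the origin at the lower-left of the bounding box.
Web: 0.55 × 7.6, A = 4.18 in², y = 3.8 in, Ī = 20.12 in⁴.
Top flange (beyond web): 3.45 × 0.8, A = 2.76 in², y = 7.2 in, Ī = 0.1472 in⁴.
Bottom flange (beyond web): 3.45 × 0.8, A = 2.76 in², y = 0.4 in, Ī = 0.1472 in⁴.
Centroid: ȳ = ΣA·y / ΣA = 3.8 in.
Transfer each piece to the centroidal x-axis using Ī + A·d² with d = y − 3.8:
  web: d = 0 in → contributes +20.12 in⁴
  top flange (beyond web): d = 3.4 in → contributes +32.053 in⁴
  bottom flange (beyond web): d = -3.4 in → contributes +32.053 in⁴
Total I = 84.225 in⁴.
For the y-axis: x̄ = 3.725 in.
Repeating about the centroidal y-axis gives I_y = 27.661 in⁴.
Polar second moment: J = I_x + I_y = 111.89 in⁴.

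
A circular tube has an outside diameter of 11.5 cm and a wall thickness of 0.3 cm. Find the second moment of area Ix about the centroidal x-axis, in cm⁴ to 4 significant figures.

Decompose the section into non-overlapping parts with the origin at the bottom-left of its bounding rectangle.
Outer circle: ⌀11.5, A = 103.869 cm², y = 5.75 cm, Ī = 858.541 cm⁴.
Bore (subtracted): ⌀10.9, A = 93.3132 cm², y = 5.75 cm, Ī = 692.909 cm⁴.
By symmetry the centroid is at mid-height, ȳ = 5.75 cm.
All pieces are centred on the centroidal x-axis, so I = ΣĪ (holes subtracted) = 165.633 cm⁴.

Ix ≈ 165.6 cm⁴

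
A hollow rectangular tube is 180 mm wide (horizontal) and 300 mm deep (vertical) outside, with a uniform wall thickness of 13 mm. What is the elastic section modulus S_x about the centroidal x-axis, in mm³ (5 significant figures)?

Decompose the section into non-overlapping parts with the origin at the bottom-left of its bounding rectangle.
Outer rectangle: 180 × 300, A = 54 000 mm², y = 150 mm, Ī = 405 000 000 mm⁴.
Inner void (subtracted): 154 × 274, A = 42 196 mm², y = 150 mm, Ī = 263 992 241 mm⁴.
By symmetry the centroid is at mid-height, ȳ = 150 mm.
All pieces are centred on the centroidal x-axis, so I = ΣĪ (holes subtracted) = 141 007 759 mm⁴.
Extreme fibre distance c = 150 mm; S = I/c = 940051.7 mm³.

S_x ≈ 9.4005 × 10⁵ mm³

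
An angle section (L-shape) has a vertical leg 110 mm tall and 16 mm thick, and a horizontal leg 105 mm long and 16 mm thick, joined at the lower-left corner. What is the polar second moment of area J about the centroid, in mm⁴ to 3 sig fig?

J ≈ 6.69 × 10⁶ mm⁴

Break the section into simple shapes (no overlaps), measuring from the bottom-left corner of the bounding box.
Vertical leg: 16 × 110, A = 1 760 mm², y = 55 mm, Ī = 1 774 667 mm⁴.
Horizontal leg (remainder): 89 × 16, A = 1 424 mm², y = 8 mm, Ī = 30 379 mm⁴.
Centroid: ȳ = ΣA·y / ΣA = 33.98 mm.
Transfer each piece to the centroidal x-axis using Ī + A·d² with d = y − 33.98:
  vertical leg: d = 21.02 mm → contributes +2 552 313 mm⁴
  horizontal leg (remainder): d = -25.98 mm → contributes +991 515 mm⁴
Total I = 3 543 828 mm⁴.
For the y-axis: x̄ = 31.48 mm.
Repeating about the centroidal y-axis gives I_y = 3 147 048 mm⁴.
Polar second moment: J = I_x + I_y = 6 690 876 mm⁴.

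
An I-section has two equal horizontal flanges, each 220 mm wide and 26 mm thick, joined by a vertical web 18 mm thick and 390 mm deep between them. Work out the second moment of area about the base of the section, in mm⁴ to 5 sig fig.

I_base ≈ 1.4862 × 10⁹ mm⁴

Break the section into simple shapes (no overlaps), measuring from the bottom-left corner of the bounding box.
Bottom flange: 220 × 26, A = 5 720 mm², y = 13 mm, Ī = 322226.7 mm⁴.
Web: 18 × 390, A = 7 020 mm², y = 221 mm, Ī = 88 978 500 mm⁴.
Top flange: 220 × 26, A = 5 720 mm², y = 429 mm, Ī = 322226.7 mm⁴.
Transfer each piece to the bottom edge using Ī + A·d² with d = y − 0:
  bottom flange: d = 13 mm → contributes +1 288 907 mm⁴
  web: d = 221 mm → contributes +431 842 320 mm⁴
  top flange: d = 429 mm → contributes +1 053 036 747 mm⁴
Total I = 1 486 167 973 mm⁴.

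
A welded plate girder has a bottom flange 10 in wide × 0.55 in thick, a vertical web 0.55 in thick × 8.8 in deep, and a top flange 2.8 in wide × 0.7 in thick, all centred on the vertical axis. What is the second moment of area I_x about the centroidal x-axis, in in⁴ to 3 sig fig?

Decompose the section into non-overlapping parts with the origin at the bottom-left of its bounding rectangle.
Bottom plate: 10 × 0.55, A = 5.5 in², y = 0.275 in, Ī = 0.13865 in⁴.
Web plate: 0.55 × 8.8, A = 4.84 in², y = 4.95 in, Ī = 31.234 in⁴.
Top plate: 2.8 × 0.7, A = 1.96 in², y = 9.7 in, Ī = 0.080033 in⁴.
Centroid: ȳ = ΣA·y / ΣA = 3.6165 in.
Transfer each piece to the centroidal x-axis using Ī + A·d² with d = y − 3.6165:
  bottom plate: d = -3.3415 in → contributes +61.548 in⁴
  web plate: d = 1.3335 in → contributes +39.841 in⁴
  top plate: d = 6.0835 in → contributes +72.618 in⁴
Total I = 174.01 in⁴.

I_x ≈ 174 in⁴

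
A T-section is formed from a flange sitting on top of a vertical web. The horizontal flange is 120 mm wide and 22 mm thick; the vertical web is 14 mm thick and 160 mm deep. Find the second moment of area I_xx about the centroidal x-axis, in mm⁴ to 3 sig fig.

Break the section into simple shapes (no overlaps), measuring from the bottom-left corner of the bounding box.
Flange: 120 × 22, A = 2 640 mm², y = 171 mm, Ī = 106 480 mm⁴.
Web: 14 × 160, A = 2 240 mm², y = 80 mm, Ī = 4 778 667 mm⁴.
Centroid: ȳ = ΣA·y / ΣA = 129.23 mm.
Transfer each piece to the centroidal x-axis using Ī + A·d² with d = y − 129.23:
  flange: d = 41.77 mm → contributes +4 712 683 mm⁴
  web: d = -49.23 mm → contributes +10 207 406 mm⁴
Total I = 14 920 090 mm⁴.

I_xx ≈ 1.49 × 10⁷ mm⁴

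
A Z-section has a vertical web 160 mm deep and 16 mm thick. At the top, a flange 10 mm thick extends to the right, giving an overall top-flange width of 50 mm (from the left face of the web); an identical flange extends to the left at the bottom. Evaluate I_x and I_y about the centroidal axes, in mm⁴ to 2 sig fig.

Treat the section as a set of non-overlapping primitives; coordinates are from the bounding-box lower-left.
Web: 16 × 160, A = 2 560 mm², y = 80 mm, Ī = 5 461 333 mm⁴.
Top flange (beyond web): 34 × 10, A = 340 mm², y = 155 mm, Ī = 2 833 mm⁴.
Bottom flange (beyond web): 34 × 10, A = 340 mm², y = 5 mm, Ī = 2 833 mm⁴.
Centroid: ȳ = ΣA·y / ΣA = 80 mm.
Transfer each piece to the centroidal x-axis using Ī + A·d² with d = y − 80:
  web: d = 0 mm → contributes +5 461 333 mm⁴
  top flange (beyond web): d = 75 mm → contributes +1 915 333 mm⁴
  bottom flange (beyond web): d = -75 mm → contributes +1 915 333 mm⁴
Total I = 9 292 000 mm⁴.
For the y-axis: x̄ = 42 mm.
Repeating about the centroidal y-axis gives I_y = 545 120 mm⁴.

I_x ≈ 9.3 × 10⁶ mm⁴, I_y ≈ 5.5 × 10⁵ mm⁴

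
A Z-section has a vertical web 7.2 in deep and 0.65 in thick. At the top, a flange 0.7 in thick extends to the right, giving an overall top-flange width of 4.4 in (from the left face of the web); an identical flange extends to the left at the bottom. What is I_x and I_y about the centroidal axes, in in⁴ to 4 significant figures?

Split into non-overlapping primitives; take the origin at the lower-left of the bounding box.
Web: 0.65 × 7.2, A = 4.68 in², y = 3.6 in, Ī = 20.2176 in⁴.
Top flange (beyond web): 3.75 × 0.7, A = 2.625 in², y = 6.85 in, Ī = 0.107188 in⁴.
Bottom flange (beyond web): 3.75 × 0.7, A = 2.625 in², y = 0.35 in, Ī = 0.107188 in⁴.
Centroid: ȳ = ΣA·y / ΣA = 3.6 in.
Transfer each piece to the centroidal x-axis using Ī + A·d² with d = y − 3.6:
  web: d = 0 in → contributes +20.2176 in⁴
  top flange (beyond web): d = 3.25 in → contributes +27.8338 in⁴
  bottom flange (beyond web): d = -3.25 in → contributes +27.8338 in⁴
Total I = 75.8851 in⁴.
For the y-axis: x̄ = 4.075 in.
Repeating about the centroidal y-axis gives I_y = 31.7271 in⁴.

I_x ≈ 75.89 in⁴, I_y ≈ 31.73 in⁴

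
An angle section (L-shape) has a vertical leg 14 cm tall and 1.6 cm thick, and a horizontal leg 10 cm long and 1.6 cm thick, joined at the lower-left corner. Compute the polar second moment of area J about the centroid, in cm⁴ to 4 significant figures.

Decompose the section into non-overlapping parts with the origin at the bottom-left of its bounding rectangle.
Vertical leg: 1.6 × 14, A = 22.4 cm², y = 7 cm, Ī = 365.867 cm⁴.
Horizontal leg (remainder): 8.4 × 1.6, A = 13.44 cm², y = 0.8 cm, Ī = 2.8672 cm⁴.
Centroid: ȳ = ΣA·y / ΣA = 4.675 cm.
Transfer each piece to the centroidal x-axis using Ī + A·d² with d = y − 4.675:
  vertical leg: d = 2.325 cm → contributes +486.953 cm⁴
  horizontal leg (remainder): d = -3.875 cm → contributes +204.677 cm⁴
Total I = 691.63 cm⁴.
For the y-axis: x̄ = 2.675 cm.
Repeating about the centroidal y-axis gives I_y = 293.806 cm⁴.
Polar second moment: J = I_x + I_y = 985.436 cm⁴.

J ≈ 985.4 cm⁴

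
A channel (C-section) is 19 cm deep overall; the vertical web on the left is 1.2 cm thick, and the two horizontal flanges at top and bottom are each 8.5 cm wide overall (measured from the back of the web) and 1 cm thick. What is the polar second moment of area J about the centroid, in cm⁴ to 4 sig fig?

J ≈ 2098 cm⁴

Treat the section as a set of non-overlapping primitives; coordinates are from the bounding-box lower-left.
Web: 1.2 × 19, A = 22.8 cm², y = 9.5 cm, Ī = 685.9 cm⁴.
Top flange (beyond web): 7.3 × 1, A = 7.3 cm², y = 18.5 cm, Ī = 0.608333 cm⁴.
Bottom flange (beyond web): 7.3 × 1, A = 7.3 cm², y = 0.5 cm, Ī = 0.608333 cm⁴.
By symmetry the centroid is at mid-height, ȳ = 9.5 cm.
Transfer each piece to the centroidal x-axis using Ī + A·d² with d = y − 9.5:
  web: d = 0 cm → contributes +685.9 cm⁴
  top flange (beyond web): d = 9 cm → contributes +591.908 cm⁴
  bottom flange (beyond web): d = -9 cm → contributes +591.908 cm⁴
Total I = 1869.72 cm⁴.
For the y-axis: x̄ = 2.25909 cm.
Repeating about the centroidal y-axis gives I_y = 228.338 cm⁴.
Polar second moment: J = I_x + I_y = 2098.05 cm⁴.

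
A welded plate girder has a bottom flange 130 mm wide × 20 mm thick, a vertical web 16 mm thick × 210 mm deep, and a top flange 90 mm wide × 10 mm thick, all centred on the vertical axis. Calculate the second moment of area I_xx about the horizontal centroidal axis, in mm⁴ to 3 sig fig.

Break the section into simple shapes (no overlaps), measuring from the bottom-left corner of the bounding box.
Bottom plate: 130 × 20, A = 2 600 mm², y = 10 mm, Ī = 86 667 mm⁴.
Web plate: 16 × 210, A = 3 360 mm², y = 125 mm, Ī = 12 348 000 mm⁴.
Top plate: 90 × 10, A = 900 mm², y = 235 mm, Ī = 7 500 mm⁴.
Centroid: ȳ = ΣA·y / ΣA = 95.845 mm.
Transfer each piece to the horizontal centroidal axis using Ī + A·d² with d = y − 95.845:
  bottom plate: d = -85.845 mm → contributes +19 247 228 mm⁴
  web plate: d = 29.155 mm → contributes +15 203 953 mm⁴
  top plate: d = 139.15 mm → contributes +17 435 082 mm⁴
Total I = 51 886 263 mm⁴.

I_xx ≈ 5.19 × 10⁷ mm⁴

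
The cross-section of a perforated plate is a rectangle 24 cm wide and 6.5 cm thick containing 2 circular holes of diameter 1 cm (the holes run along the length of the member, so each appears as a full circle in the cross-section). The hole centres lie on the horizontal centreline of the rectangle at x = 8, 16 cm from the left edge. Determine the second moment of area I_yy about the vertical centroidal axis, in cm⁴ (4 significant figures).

Break the section into simple shapes (no overlaps), measuring from the bottom-left corner of the bounding box.
Plate: 24 × 6.5, A = 156 cm², x = 12 cm, Ī = 7 488 cm⁴.
Hole 1 (subtracted): ⌀1, A = 0.785398 cm², x = 8 cm, Ī = 0.0490874 cm⁴.
Hole 2 (subtracted): ⌀1, A = 0.785398 cm², x = 16 cm, Ī = 0.0490874 cm⁴.
By symmetry the centroid is at mid-width, x̄ = 12 cm.
Transfer each piece to the vertical centroidal axis using Ī + A·d² with d = x − 12:
  plate: d = 0 cm → contributes +7 488 cm⁴
  hole 1: d = -4 cm → contributes −12.6155 cm⁴
  hole 2: d = 4 cm → contributes −12.6155 cm⁴
Total I = 7462.77 cm⁴.

I_yy ≈ 7463 cm⁴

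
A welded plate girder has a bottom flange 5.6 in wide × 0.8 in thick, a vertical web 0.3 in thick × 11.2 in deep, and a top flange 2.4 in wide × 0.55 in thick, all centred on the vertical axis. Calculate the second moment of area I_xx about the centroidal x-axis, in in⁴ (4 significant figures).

Break the section into simple shapes (no overlaps), measuring from the bottom-left corner of the bounding box.
Bottom plate: 5.6 × 0.8, A = 4.48 in², y = 0.4 in, Ī = 0.238933 in⁴.
Web plate: 0.3 × 11.2, A = 3.36 in², y = 6.4 in, Ī = 35.1232 in⁴.
Top plate: 2.4 × 0.55, A = 1.32 in², y = 12.275 in, Ī = 0.033275 in⁴.
Centroid: ȳ = ΣA·y / ΣA = 4.31212 in.
Transfer each piece to the centroidal x-axis using Ī + A·d² with d = y − 4.31212:
  bottom plate: d = -3.91212 in → contributes +68.8038 in⁴
  web plate: d = 2.08788 in → contributes +49.7703 in⁴
  top plate: d = 7.96288 in → contributes +83.7312 in⁴
Total I = 202.305 in⁴.

I_xx ≈ 202.3 in⁴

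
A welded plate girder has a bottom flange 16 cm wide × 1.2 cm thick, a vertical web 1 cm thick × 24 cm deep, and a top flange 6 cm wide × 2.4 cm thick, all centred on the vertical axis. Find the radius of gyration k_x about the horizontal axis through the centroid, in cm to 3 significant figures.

Decompose the section into non-overlapping parts with the origin at the bottom-left of its bounding rectangle.
Bottom plate: 16 × 1.2, A = 19.2 cm², y = 0.6 cm, Ī = 2.304 cm⁴.
Web plate: 1 × 24, A = 24 cm², y = 13.2 cm, Ī = 1 152 cm⁴.
Top plate: 6 × 2.4, A = 14.4 cm², y = 26.4 cm, Ī = 6.912 cm⁴.
Centroid: ȳ = ΣA·y / ΣA = 12.3 cm.
Transfer each piece to the horizontal axis through the centroid using Ī + A·d² with d = y − 12.3:
  bottom plate: d = -11.7 cm → contributes +2630.6 cm⁴
  web plate: d = 0.9 cm → contributes +1171.4 cm⁴
  top plate: d = 14.1 cm → contributes +2869.8 cm⁴
Total I = 6671.8 cm⁴.
Radius of gyration: k = √(I/A) = √(6671.8 / 57.6) = 10.762 cm.

k_x ≈ 10.8 cm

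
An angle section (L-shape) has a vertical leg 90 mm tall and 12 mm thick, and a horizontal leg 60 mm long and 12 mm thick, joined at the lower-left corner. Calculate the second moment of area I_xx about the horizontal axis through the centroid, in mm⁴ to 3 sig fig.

Break the section into simple shapes (no overlaps), measuring from the bottom-left corner of the bounding box.
Vertical leg: 12 × 90, A = 1 080 mm², y = 45 mm, Ī = 729 000 mm⁴.
Horizontal leg (remainder): 48 × 12, A = 576 mm², y = 6 mm, Ī = 6 912 mm⁴.
Centroid: ȳ = ΣA·y / ΣA = 31.435 mm.
Transfer each piece to the horizontal axis through the centroid using Ī + A·d² with d = y − 31.435:
  vertical leg: d = 13.565 mm → contributes +927 736 mm⁴
  horizontal leg (remainder): d = -25.435 mm → contributes +379 543 mm⁴
Total I = 1 307 279 mm⁴.

I_xx ≈ 1.31 × 10⁶ mm⁴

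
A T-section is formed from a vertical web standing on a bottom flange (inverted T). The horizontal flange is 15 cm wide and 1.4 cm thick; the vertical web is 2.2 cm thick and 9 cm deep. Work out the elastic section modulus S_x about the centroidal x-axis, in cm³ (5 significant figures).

Decompose the section into non-overlapping parts with the origin at the bottom-left of its bounding rectangle.
Flange: 15 × 1.4, A = 21 cm², y = 0.7 cm, Ī = 3.43 cm⁴.
Web: 2.2 × 9, A = 19.8 cm², y = 5.9 cm, Ī = 133.65 cm⁴.
Centroid: ȳ = ΣA·y / ΣA = 3.223529 cm.
Transfer each piece to the centroidal x-axis using Ī + A·d² with d = y − 3.223529:
  flange: d = -2.523529 cm → contributes +137.1622 cm⁴
  web: d = 2.676471 cm → contributes +275.4872 cm⁴
Total I = 412.6494 cm⁴.
Extreme fibre distance c = 7.176471 cm; S = I/c = 57.50033 cm³.

S_x ≈ 57.500 cm³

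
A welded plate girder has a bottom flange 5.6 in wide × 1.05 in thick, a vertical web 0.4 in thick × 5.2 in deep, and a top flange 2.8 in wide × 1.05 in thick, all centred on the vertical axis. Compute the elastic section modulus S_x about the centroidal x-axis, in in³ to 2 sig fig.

Treat the section as a set of non-overlapping primitives; coordinates are from the bounding-box lower-left.
Bottom plate: 5.6 × 1.05, A = 5.88 in², y = 0.525 in, Ī = 0.5402 in⁴.
Web plate: 0.4 × 5.2, A = 2.08 in², y = 3.65 in, Ī = 4.687 in⁴.
Top plate: 2.8 × 1.05, A = 2.94 in², y = 6.775 in, Ī = 0.2701 in⁴.
Centroid: ȳ = ΣA·y / ΣA = 2.807 in.
Transfer each piece to the centroidal x-axis using Ī + A·d² with d = y − 2.807:
  bottom plate: d = -2.282 in → contributes +31.16 in⁴
  web plate: d = 0.8429 in → contributes +6.165 in⁴
  top plate: d = 3.968 in → contributes +46.56 in⁴
Total I = 83.89 in⁴.
Extreme fibre distance c = 4.493 in; S = I/c = 18.67 in³.

S_x ≈ 19 in³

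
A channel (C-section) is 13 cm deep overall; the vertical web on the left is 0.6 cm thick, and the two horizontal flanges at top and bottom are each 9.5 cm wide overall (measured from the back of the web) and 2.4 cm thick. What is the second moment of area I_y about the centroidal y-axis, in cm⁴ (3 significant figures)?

Treat the section as a set of non-overlapping primitives; coordinates are from the bounding-box lower-left.
Web: 0.6 × 13, A = 7.8 cm², x = 0.3 cm, Ī = 0.234 cm⁴.
Top flange (beyond web): 8.9 × 2.4, A = 21.36 cm², x = 5.05 cm, Ī = 140.99 cm⁴.
Bottom flange (beyond web): 8.9 × 2.4, A = 21.36 cm², x = 5.05 cm, Ī = 140.99 cm⁴.
Centroid: x̄ = ΣA·x / ΣA = 4.3166 cm.
Transfer each piece to the centroidal y-axis using Ī + A·d² with d = x − 4.3166:
  web: d = -4.0166 cm → contributes +126.07 cm⁴
  top flange (beyond web): d = 0.73337 cm → contributes +152.48 cm⁴
  bottom flange (beyond web): d = 0.73337 cm → contributes +152.48 cm⁴
Total I = 431.04 cm⁴.

I_y ≈ 431 cm⁴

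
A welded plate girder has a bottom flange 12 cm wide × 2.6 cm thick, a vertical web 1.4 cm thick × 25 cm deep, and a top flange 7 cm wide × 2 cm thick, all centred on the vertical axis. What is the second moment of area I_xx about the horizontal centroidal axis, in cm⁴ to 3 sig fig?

I_xx ≈ 9610 cm⁴

Treat the section as a set of non-overlapping primitives; coordinates are from the bounding-box lower-left.
Bottom plate: 12 × 2.6, A = 31.2 cm², y = 1.3 cm, Ī = 17.576 cm⁴.
Web plate: 1.4 × 25, A = 35 cm², y = 15.1 cm, Ī = 1822.9 cm⁴.
Top plate: 7 × 2, A = 14 cm², y = 28.6 cm, Ī = 4.6667 cm⁴.
Centroid: ȳ = ΣA·y / ΣA = 12.088 cm.
Transfer each piece to the horizontal centroidal axis using Ī + A·d² with d = y − 12.088:
  bottom plate: d = -10.788 cm → contributes +3648.7 cm⁴
  web plate: d = 3.012 cm → contributes +2140.4 cm⁴
  top plate: d = 16.512 cm → contributes +3821.7 cm⁴
Total I = 9610.8 cm⁴.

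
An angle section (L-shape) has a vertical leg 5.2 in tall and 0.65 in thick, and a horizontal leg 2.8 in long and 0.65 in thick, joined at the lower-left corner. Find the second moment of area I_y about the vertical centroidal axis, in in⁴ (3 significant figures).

Split into non-overlapping primitives; take the origin at the lower-left of the bounding box.
Vertical leg: 0.65 × 5.2, A = 3.38 in², x = 0.325 in, Ī = 0.119 in⁴.
Horizontal leg (remainder): 2.15 × 0.65, A = 1.3975 in², x = 1.725 in, Ī = 0.53833 in⁴.
Centroid: x̄ = ΣA·x / ΣA = 0.73452 in.
Transfer each piece to the vertical centroidal axis using Ī + A·d² with d = x − 0.73452:
  vertical leg: d = -0.40952 in → contributes +0.68586 in⁴
  horizontal leg (remainder): d = 0.99048 in → contributes +1.9093 in⁴
Total I = 2.5952 in⁴.

I_y ≈ 2.60 in⁴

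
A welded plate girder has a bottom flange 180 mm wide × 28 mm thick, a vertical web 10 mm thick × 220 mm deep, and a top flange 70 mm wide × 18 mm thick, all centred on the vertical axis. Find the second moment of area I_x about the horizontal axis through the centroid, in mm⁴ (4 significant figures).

Split into non-overlapping primitives; take the origin at the lower-left of the bounding box.
Bottom plate: 180 × 28, A = 5 040 mm², y = 14 mm, Ī = 329 280 mm⁴.
Web plate: 10 × 220, A = 2 200 mm², y = 138 mm, Ī = 8 873 333 mm⁴.
Top plate: 70 × 18, A = 1 260 mm², y = 257 mm, Ī = 34 020 mm⁴.
Centroid: ȳ = ΣA·y / ΣA = 82.1153 mm.
Transfer each piece to the horizontal axis through the centroid using Ī + A·d² with d = y − 82.1153:
  bottom plate: d = -68.1153 mm → contributes +23 713 334 mm⁴
  web plate: d = 55.8847 mm → contributes +15 744 154 mm⁴
  top plate: d = 174.885 mm → contributes +38 570 692 mm⁴
Total I = 78 028 180 mm⁴.

I_x ≈ 7.803 × 10⁷ mm⁴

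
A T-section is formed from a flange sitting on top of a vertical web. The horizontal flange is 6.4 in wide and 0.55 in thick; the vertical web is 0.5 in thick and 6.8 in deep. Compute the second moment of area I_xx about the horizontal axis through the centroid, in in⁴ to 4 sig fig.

I_xx ≈ 36.55 in⁴

Break the section into simple shapes (no overlaps), measuring from the bottom-left corner of the bounding box.
Flange: 6.4 × 0.55, A = 3.52 in², y = 7.075 in, Ī = 0.0887333 in⁴.
Web: 0.5 × 6.8, A = 3.4 in², y = 3.4 in, Ī = 13.1013 in⁴.
Centroid: ȳ = ΣA·y / ΣA = 5.26936 in.
Transfer each piece to the horizontal axis through the centroid using Ī + A·d² with d = y − 5.26936:
  flange: d = 1.80564 in → contributes +11.5651 in⁴
  web: d = -1.86936 in → contributes +24.9827 in⁴
Total I = 36.5478 in⁴.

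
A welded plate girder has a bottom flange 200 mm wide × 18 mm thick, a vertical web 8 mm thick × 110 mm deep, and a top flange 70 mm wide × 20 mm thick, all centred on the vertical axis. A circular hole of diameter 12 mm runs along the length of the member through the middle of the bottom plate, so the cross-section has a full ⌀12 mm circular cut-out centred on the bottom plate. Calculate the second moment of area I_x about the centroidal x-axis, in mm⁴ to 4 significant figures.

I_x ≈ 1.820 × 10⁷ mm⁴

Split into non-overlapping primitives; take the origin at the lower-left of the bounding box.
Bottom plate: 200 × 18, A = 3 600 mm², y = 9 mm, Ī = 97 200 mm⁴.
Web plate: 8 × 110, A = 880 mm², y = 73 mm, Ī = 887 333 mm⁴.
Top plate: 70 × 20, A = 1 400 mm², y = 138 mm, Ī = 46666.7 mm⁴.
Hole (subtracted): ⌀12, A = 113.097 mm², y = 9 mm, Ī = 1017.88 mm⁴.
Centroid: ȳ = ΣA·y / ΣA = 50.0827 mm.
Transfer each piece to the centroidal x-axis using Ī + A·d² with d = y − 50.0827:
  bottom plate: d = -41.0827 mm → contributes +6 173 241 mm⁴
  web plate: d = 22.9173 mm → contributes +1 349 511 mm⁴
  top plate: d = 87.9173 mm → contributes +10 867 896 mm⁴
  hole: d = -41.0827 mm → contributes −191 902 mm⁴
Total I = 18 198 746 mm⁴.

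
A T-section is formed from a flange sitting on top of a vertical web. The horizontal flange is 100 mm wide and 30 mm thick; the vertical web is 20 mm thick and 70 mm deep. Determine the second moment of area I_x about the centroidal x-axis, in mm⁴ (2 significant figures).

Treat the section as a set of non-overlapping primitives; coordinates are from the bounding-box lower-left.
Flange: 100 × 30, A = 3 000 mm², y = 85 mm, Ī = 225 000 mm⁴.
Web: 20 × 70, A = 1 400 mm², y = 35 mm, Ī = 571 667 mm⁴.
Centroid: ȳ = ΣA·y / ΣA = 69.09 mm.
Transfer each piece to the centroidal x-axis using Ī + A·d² with d = y − 69.09:
  flange: d = 15.91 mm → contributes +984 298 mm⁴
  web: d = -34.09 mm → contributes +2 198 733 mm⁴
Total I = 3 183 030 mm⁴.

I_x ≈ 3.2 × 10⁶ mm⁴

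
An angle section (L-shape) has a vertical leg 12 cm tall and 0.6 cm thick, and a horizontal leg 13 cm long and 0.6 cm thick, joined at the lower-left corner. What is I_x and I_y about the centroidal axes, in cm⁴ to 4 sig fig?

Split into non-overlapping primitives; take the origin at the lower-left of the bounding box.
Vertical leg: 0.6 × 12, A = 7.2 cm², y = 6 cm, Ī = 86.4 cm⁴.
Horizontal leg (remainder): 12.4 × 0.6, A = 7.44 cm², y = 0.3 cm, Ī = 0.2232 cm⁴.
Centroid: ȳ = ΣA·y / ΣA = 3.10328 cm.
Transfer each piece to the centroidal x-axis using Ī + A·d² with d = y − 3.10328:
  vertical leg: d = 2.89672 cm → contributes +146.815 cm⁴
  horizontal leg (remainder): d = -2.80328 cm → contributes +58.6895 cm⁴
Total I = 205.505 cm⁴.
For the y-axis: x̄ = 3.60328 cm.
Repeating about the centroidal y-axis gives I_y = 250.141 cm⁴.

I_x ≈ 205.5 cm⁴, I_y ≈ 250.1 cm⁴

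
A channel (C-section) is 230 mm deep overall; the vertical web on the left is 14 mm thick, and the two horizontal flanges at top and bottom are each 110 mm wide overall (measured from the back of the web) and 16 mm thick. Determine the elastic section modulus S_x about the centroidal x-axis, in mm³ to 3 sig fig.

Break the section into simple shapes (no overlaps), measuring from the bottom-left corner of the bounding box.
Web: 14 × 230, A = 3 220 mm², y = 115 mm, Ī = 14 194 833 mm⁴.
Top flange (beyond web): 96 × 16, A = 1 536 mm², y = 222 mm, Ī = 32 768 mm⁴.
Bottom flange (beyond web): 96 × 16, A = 1 536 mm², y = 8 mm, Ī = 32 768 mm⁴.
By symmetry the centroid is at mid-height, ȳ = 115 mm.
Transfer each piece to the centroidal x-axis using Ī + A·d² with d = y − 115:
  web: d = 0 mm → contributes +14 194 833 mm⁴
  top flange (beyond web): d = 107 mm → contributes +17 618 432 mm⁴
  bottom flange (beyond web): d = -107 mm → contributes +17 618 432 mm⁴
Total I = 49 431 697 mm⁴.
Extreme fibre distance c = 115 mm; S = I/c = 429 841 mm³.

S_x ≈ 4.30 × 10⁵ mm³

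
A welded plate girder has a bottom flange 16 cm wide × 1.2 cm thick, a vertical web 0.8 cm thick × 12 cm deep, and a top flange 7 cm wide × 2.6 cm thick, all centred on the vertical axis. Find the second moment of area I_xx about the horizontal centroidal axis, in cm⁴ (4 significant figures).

Break the section into simple shapes (no overlaps), measuring from the bottom-left corner of the bounding box.
Bottom plate: 16 × 1.2, A = 19.2 cm², y = 0.6 cm, Ī = 2.304 cm⁴.
Web plate: 0.8 × 12, A = 9.6 cm², y = 7.2 cm, Ī = 115.2 cm⁴.
Top plate: 7 × 2.6, A = 18.2 cm², y = 14.5 cm, Ī = 10.2527 cm⁴.
Centroid: ȳ = ΣA·y / ΣA = 7.33064 cm.
Transfer each piece to the horizontal centroidal axis using Ī + A·d² with d = y − 7.33064:
  bottom plate: d = -6.73064 cm → contributes +872.093 cm⁴
  web plate: d = -0.130638 cm → contributes +115.364 cm⁴
  top plate: d = 7.16936 cm → contributes +945.728 cm⁴
Total I = 1933.18 cm⁴.

I_xx ≈ 1933 cm⁴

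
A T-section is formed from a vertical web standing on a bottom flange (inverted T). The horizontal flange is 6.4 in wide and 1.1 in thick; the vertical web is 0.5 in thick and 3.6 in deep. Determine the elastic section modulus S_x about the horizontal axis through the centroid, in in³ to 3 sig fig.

S_x ≈ 2.88 in³

Break the section into simple shapes (no overlaps), measuring from the bottom-left corner of the bounding box.
Flange: 6.4 × 1.1, A = 7.04 in², y = 0.55 in, Ī = 0.70987 in⁴.
Web: 0.5 × 3.6, A = 1.8 in², y = 2.9 in, Ī = 1.944 in⁴.
Centroid: ȳ = ΣA·y / ΣA = 1.0285 in.
Transfer each piece to the horizontal axis through the centroid using Ī + A·d² with d = y − 1.0285:
  flange: d = -0.47851 in → contributes +2.3218 in⁴
  web: d = 1.8715 in → contributes +8.2485 in⁴
Total I = 10.57 in⁴.
Extreme fibre distance c = 3.6715 in; S = I/c = 2.879 in³.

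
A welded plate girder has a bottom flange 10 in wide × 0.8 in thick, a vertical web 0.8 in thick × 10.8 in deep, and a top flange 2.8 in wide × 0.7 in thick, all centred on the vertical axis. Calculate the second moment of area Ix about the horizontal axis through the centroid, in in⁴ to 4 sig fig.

Ix ≈ 352.1 in⁴

Treat the section as a set of non-overlapping primitives; coordinates are from the bounding-box lower-left.
Bottom plate: 10 × 0.8, A = 8 in², y = 0.4 in, Ī = 0.426667 in⁴.
Web plate: 0.8 × 10.8, A = 8.64 in², y = 6.2 in, Ī = 83.9808 in⁴.
Top plate: 2.8 × 0.7, A = 1.96 in², y = 11.95 in, Ī = 0.0800333 in⁴.
Centroid: ȳ = ΣA·y / ΣA = 4.31129 in.
Transfer each piece to the horizontal axis through the centroid using Ī + A·d² with d = y − 4.31129:
  bottom plate: d = -3.91129 in → contributes +122.812 in⁴
  web plate: d = 1.88871 in → contributes +114.802 in⁴
  top plate: d = 7.63871 in → contributes +114.446 in⁴
Total I = 352.06 in⁴.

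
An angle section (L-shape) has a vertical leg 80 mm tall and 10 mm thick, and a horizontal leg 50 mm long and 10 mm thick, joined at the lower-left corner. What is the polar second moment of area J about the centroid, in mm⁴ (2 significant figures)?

Treat the section as a set of non-overlapping primitives; coordinates are from the bounding-box lower-left.
Vertical leg: 10 × 80, A = 800 mm², y = 40 mm, Ī = 426 667 mm⁴.
Horizontal leg (remainder): 40 × 10, A = 400 mm², y = 5 mm, Ī = 3 333 mm⁴.
Centroid: ȳ = ΣA·y / ΣA = 28.33 mm.
Transfer each piece to the centroidal x-axis using Ī + A·d² with d = y − 28.33:
  vertical leg: d = 11.67 mm → contributes +535 556 mm⁴
  horizontal leg (remainder): d = -23.33 mm → contributes +221 111 mm⁴
Total I = 756 667 mm⁴.
For the y-axis: x̄ = 13.33 mm.
Repeating about the centroidal y-axis gives I_y = 226 667 mm⁴.
Polar second moment: J = I_x + I_y = 983 333 mm⁴.

J ≈ 9.8 × 10⁵ mm⁴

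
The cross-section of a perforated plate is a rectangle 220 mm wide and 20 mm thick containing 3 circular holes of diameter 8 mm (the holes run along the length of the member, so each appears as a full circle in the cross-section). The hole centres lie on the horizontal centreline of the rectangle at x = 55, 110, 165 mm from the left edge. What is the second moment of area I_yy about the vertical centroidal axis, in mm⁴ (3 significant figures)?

I_yy ≈ 1.74 × 10⁷ mm⁴

Split into non-overlapping primitives; take the origin at the lower-left of the bounding box.
Plate: 220 × 20, A = 4 400 mm², x = 110 mm, Ī = 17 746 667 mm⁴.
Hole 1 (subtracted): ⌀8, A = 50.265 mm², x = 55 mm, Ī = 201.06 mm⁴.
Hole 2 (subtracted): ⌀8, A = 50.265 mm², x = 110 mm, Ī = 201.06 mm⁴.
Hole 3 (subtracted): ⌀8, A = 50.265 mm², x = 165 mm, Ī = 201.06 mm⁴.
By symmetry the centroid is at mid-width, x̄ = 110 mm.
Transfer each piece to the vertical centroidal axis using Ī + A·d² with d = x − 110:
  plate: d = 0 mm → contributes +17 746 667 mm⁴
  hole 1: d = -55 mm → contributes −152 254 mm⁴
  hole 2: d = 0 mm → contributes −201.06 mm⁴
  hole 3: d = 55 mm → contributes −152 254 mm⁴
Total I = 17 441 957 mm⁴.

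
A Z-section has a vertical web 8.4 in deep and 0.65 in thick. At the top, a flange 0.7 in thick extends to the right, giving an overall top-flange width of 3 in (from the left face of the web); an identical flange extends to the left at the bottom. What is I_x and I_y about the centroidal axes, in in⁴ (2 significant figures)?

Split into non-overlapping primitives; take the origin at the lower-left of the bounding box.
Web: 0.65 × 8.4, A = 5.46 in², y = 4.2 in, Ī = 32.1 in⁴.
Top flange (beyond web): 2.35 × 0.7, A = 1.645 in², y = 8.05 in, Ī = 0.06717 in⁴.
Bottom flange (beyond web): 2.35 × 0.7, A = 1.645 in², y = 0.35 in, Ī = 0.06717 in⁴.
Centroid: ȳ = ΣA·y / ΣA = 4.2 in.
Transfer each piece to the centroidal x-axis using Ī + A·d² with d = y − 4.2:
  web: d = 0 in → contributes +32.1 in⁴
  top flange (beyond web): d = 3.85 in → contributes +24.45 in⁴
  bottom flange (beyond web): d = -3.85 in → contributes +24.45 in⁴
Total I = 81.01 in⁴.
For the y-axis: x̄ = 2.675 in.
Repeating about the centroidal y-axis gives I_y = 9.109 in⁴.

I_x ≈ 81 in⁴, I_y ≈ 9.1 in⁴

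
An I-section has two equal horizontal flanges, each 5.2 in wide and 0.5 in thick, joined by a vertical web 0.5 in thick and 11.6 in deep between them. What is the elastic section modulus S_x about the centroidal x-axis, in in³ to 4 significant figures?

S_x ≈ 40.55 in³

Split into non-overlapping primitives; take the origin at the lower-left of the bounding box.
Bottom flange: 5.2 × 0.5, A = 2.6 in², y = 0.25 in, Ī = 0.0541667 in⁴.
Web: 0.5 × 11.6, A = 5.8 in², y = 6.3 in, Ī = 65.0373 in⁴.
Top flange: 5.2 × 0.5, A = 2.6 in², y = 12.35 in, Ī = 0.0541667 in⁴.
By symmetry the centroid is at mid-height, ȳ = 6.3 in.
Transfer each piece to the centroidal x-axis using Ī + A·d² with d = y − 6.3:
  bottom flange: d = -6.05 in → contributes +95.2207 in⁴
  web: d = 0 in → contributes +65.0373 in⁴
  top flange: d = 6.05 in → contributes +95.2207 in⁴
Total I = 255.479 in⁴.
Extreme fibre distance c = 6.3 in; S = I/c = 40.5522 in³.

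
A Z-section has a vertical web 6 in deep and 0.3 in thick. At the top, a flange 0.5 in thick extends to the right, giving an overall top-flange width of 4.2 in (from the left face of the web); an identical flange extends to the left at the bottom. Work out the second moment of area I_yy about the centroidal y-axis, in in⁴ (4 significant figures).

Treat the section as a set of non-overlapping primitives; coordinates are from the bounding-box lower-left.
Web: 0.3 × 6, A = 1.8 in², x = 4.05 in, Ī = 0.0135 in⁴.
Top flange (beyond web): 3.9 × 0.5, A = 1.95 in², x = 6.15 in, Ī = 2.47163 in⁴.
Bottom flange (beyond web): 3.9 × 0.5, A = 1.95 in², x = 1.95 in, Ī = 2.47163 in⁴.
Centroid: x̄ = ΣA·x / ΣA = 4.05 in.
Transfer each piece to the centroidal y-axis using Ī + A·d² with d = x − 4.05:
  web: d = 0 in → contributes +0.0135 in⁴
  top flange (beyond web): d = 2.1 in → contributes +11.0711 in⁴
  bottom flange (beyond web): d = -2.1 in → contributes +11.0711 in⁴
Total I = 22.1558 in⁴.

I_yy ≈ 22.16 in⁴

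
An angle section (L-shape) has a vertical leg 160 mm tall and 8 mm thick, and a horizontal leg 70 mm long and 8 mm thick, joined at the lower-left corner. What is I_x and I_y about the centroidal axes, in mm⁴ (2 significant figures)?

I_x ≈ 4.8 × 10⁶ mm⁴, I_y ≈ 6.0 × 10⁵ mm⁴

Treat the section as a set of non-overlapping primitives; coordinates are from the bounding-box lower-left.
Vertical leg: 8 × 160, A = 1 280 mm², y = 80 mm, Ī = 2 730 667 mm⁴.
Horizontal leg (remainder): 62 × 8, A = 496 mm², y = 4 mm, Ī = 2 645 mm⁴.
Centroid: ȳ = ΣA·y / ΣA = 58.77 mm.
Transfer each piece to the centroidal x-axis using Ī + A·d² with d = y − 58.77:
  vertical leg: d = 21.23 mm → contributes +3 307 320 mm⁴
  horizontal leg (remainder): d = -54.77 mm → contributes +1 490 782 mm⁴
Total I = 4 798 102 mm⁴.
For the y-axis: x̄ = 13.77 mm.
Repeating about the centroidal y-axis gives I_y = 603 622 mm⁴.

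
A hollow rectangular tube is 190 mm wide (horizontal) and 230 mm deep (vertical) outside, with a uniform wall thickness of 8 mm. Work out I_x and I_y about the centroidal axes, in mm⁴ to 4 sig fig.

Decompose the section into non-overlapping parts with the origin at the bottom-left of its bounding rectangle.
Outer rectangle: 190 × 230, A = 43 700 mm², y = 115 mm, Ī = 192 644 167 mm⁴.
Inner void (subtracted): 174 × 214, A = 37 236 mm², y = 115 mm, Ī = 142 104 988 mm⁴.
By symmetry the centroid is at mid-height, ȳ = 115 mm.
All pieces are centred on the centroidal x-axis, so I = ΣĪ (holes subtracted) = 50 539 179 mm⁴.
Repeating about the centroidal y-axis gives I_y = 37 517 739 mm⁴.

I_x ≈ 5.054 × 10⁷ mm⁴, I_y ≈ 3.752 × 10⁷ mm⁴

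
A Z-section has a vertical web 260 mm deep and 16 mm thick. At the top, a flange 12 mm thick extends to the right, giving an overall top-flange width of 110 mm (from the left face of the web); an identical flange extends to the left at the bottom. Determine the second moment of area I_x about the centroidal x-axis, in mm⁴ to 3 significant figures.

I_x ≈ 5.81 × 10⁷ mm⁴

Treat the section as a set of non-overlapping primitives; coordinates are from the bounding-box lower-left.
Web: 16 × 260, A = 4 160 mm², y = 130 mm, Ī = 23 434 667 mm⁴.
Top flange (beyond web): 94 × 12, A = 1 128 mm², y = 254 mm, Ī = 13 536 mm⁴.
Bottom flange (beyond web): 94 × 12, A = 1 128 mm², y = 6 mm, Ī = 13 536 mm⁴.
Centroid: ȳ = ΣA·y / ΣA = 130 mm.
Transfer each piece to the centroidal x-axis using Ī + A·d² with d = y − 130:
  web: d = 0 mm → contributes +23 434 667 mm⁴
  top flange (beyond web): d = 124 mm → contributes +17 357 664 mm⁴
  bottom flange (beyond web): d = -124 mm → contributes +17 357 664 mm⁴
Total I = 58 149 995 mm⁴.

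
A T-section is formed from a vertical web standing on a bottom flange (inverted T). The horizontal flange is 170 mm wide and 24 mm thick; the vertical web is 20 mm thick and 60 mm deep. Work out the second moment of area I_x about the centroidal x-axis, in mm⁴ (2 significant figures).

Break the section into simple shapes (no overlaps), measuring from the bottom-left corner of the bounding box.
Flange: 170 × 24, A = 4 080 mm², y = 12 mm, Ī = 195 840 mm⁴.
Web: 20 × 60, A = 1 200 mm², y = 54 mm, Ī = 360 000 mm⁴.
Centroid: ȳ = ΣA·y / ΣA = 21.55 mm.
Transfer each piece to the centroidal x-axis using Ī + A·d² with d = y − 21.55:
  flange: d = -9.545 mm → contributes +567 592 mm⁴
  web: d = 32.45 mm → contributes +1 623 957 mm⁴
Total I = 2 191 549 mm⁴.

I_x ≈ 2.2 × 10⁶ mm⁴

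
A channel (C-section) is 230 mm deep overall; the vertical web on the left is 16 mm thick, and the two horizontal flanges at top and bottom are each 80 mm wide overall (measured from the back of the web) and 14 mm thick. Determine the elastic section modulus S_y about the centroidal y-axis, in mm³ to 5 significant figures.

S_y ≈ 4.4455 × 10⁴ mm³

Break the section into simple shapes (no overlaps), measuring from the bottom-left corner of the bounding box.
Web: 16 × 230, A = 3 680 mm², x = 8 mm, Ī = 78506.67 mm⁴.
Top flange (beyond web): 64 × 14, A = 896 mm², x = 48 mm, Ī = 305834.7 mm⁴.
Bottom flange (beyond web): 64 × 14, A = 896 mm², x = 48 mm, Ī = 305834.7 mm⁴.
Centroid: x̄ = ΣA·x / ΣA = 21.09942 mm.
Transfer each piece to the centroidal y-axis using Ī + A·d² with d = x − 21.09942:
  web: d = -13.09942 mm → contributes +709975.1 mm⁴
  top flange (beyond web): d = 26.90058 mm → contributes +954217.4 mm⁴
  bottom flange (beyond web): d = 26.90058 mm → contributes +954217.4 mm⁴
Total I = 2 618 410 mm⁴.
Extreme fibre distance c = 58.90058 mm; S = I/c = 44454.74 mm³.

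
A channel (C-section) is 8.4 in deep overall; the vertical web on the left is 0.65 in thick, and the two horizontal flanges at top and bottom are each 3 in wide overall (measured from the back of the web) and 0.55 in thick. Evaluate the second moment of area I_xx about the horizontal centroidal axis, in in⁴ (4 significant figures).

I_xx ≈ 71.99 in⁴

Split into non-overlapping primitives; take the origin at the lower-left of the bounding box.
Web: 0.65 × 8.4, A = 5.46 in², y = 4.2 in, Ī = 32.1048 in⁴.
Top flange (beyond web): 2.35 × 0.55, A = 1.2925 in², y = 8.125 in, Ī = 0.0325818 in⁴.
Bottom flange (beyond web): 2.35 × 0.55, A = 1.2925 in², y = 0.275 in, Ī = 0.0325818 in⁴.
By symmetry the centroid is at mid-height, ȳ = 4.2 in.
Transfer each piece to the horizontal centroidal axis using Ī + A·d² with d = y − 4.2:
  web: d = 0 in → contributes +32.1048 in⁴
  top flange (beyond web): d = 3.925 in → contributes +19.9444 in⁴
  bottom flange (beyond web): d = -3.925 in → contributes +19.9444 in⁴
Total I = 71.9935 in⁴.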